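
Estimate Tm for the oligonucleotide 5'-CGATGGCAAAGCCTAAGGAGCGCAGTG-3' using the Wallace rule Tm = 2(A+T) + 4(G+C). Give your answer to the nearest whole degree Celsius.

Base counts: A=8, T=3, G=10, C=6 (length 27).
Tm = 2·(8+3) + 4·(10+6) = 2·11 + 4·16 = 22 + 64 = 86°C.

86°C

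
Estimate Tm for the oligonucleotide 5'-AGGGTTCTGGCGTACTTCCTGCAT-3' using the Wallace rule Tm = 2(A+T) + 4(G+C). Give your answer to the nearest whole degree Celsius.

74°C

Base counts: A=3, T=8, G=7, C=6 (length 24).
Tm = 2·(3+8) + 4·(7+6) = 2·11 + 4·13 = 22 + 52 = 74°C.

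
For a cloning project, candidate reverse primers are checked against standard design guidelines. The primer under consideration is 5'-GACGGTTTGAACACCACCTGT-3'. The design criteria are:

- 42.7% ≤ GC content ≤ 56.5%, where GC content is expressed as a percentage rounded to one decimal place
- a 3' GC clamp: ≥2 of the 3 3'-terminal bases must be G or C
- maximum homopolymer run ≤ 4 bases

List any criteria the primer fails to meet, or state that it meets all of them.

Fails: GC clamp.

Base counts: A=5, T=5, G=5, C=6 (length 21).
GC content: GC 11/21 = 52.4% ✓
GC clamp: 3' end TGT has 1 G/C, need ≥2 ✗
homopolymer run: longest run = 3 ✓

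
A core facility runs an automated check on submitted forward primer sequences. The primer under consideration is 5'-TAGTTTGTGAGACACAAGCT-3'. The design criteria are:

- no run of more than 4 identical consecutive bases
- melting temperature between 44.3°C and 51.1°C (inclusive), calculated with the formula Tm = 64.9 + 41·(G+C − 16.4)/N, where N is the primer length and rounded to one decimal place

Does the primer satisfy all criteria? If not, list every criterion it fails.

Meets all criteria.

Base counts: A=6, T=6, G=5, C=3 (length 20).
homopolymer run: longest run = 3 ✓
Tm: Tm = 64.9 + 41·(8 − 16.4)/20 = 47.7°C ✓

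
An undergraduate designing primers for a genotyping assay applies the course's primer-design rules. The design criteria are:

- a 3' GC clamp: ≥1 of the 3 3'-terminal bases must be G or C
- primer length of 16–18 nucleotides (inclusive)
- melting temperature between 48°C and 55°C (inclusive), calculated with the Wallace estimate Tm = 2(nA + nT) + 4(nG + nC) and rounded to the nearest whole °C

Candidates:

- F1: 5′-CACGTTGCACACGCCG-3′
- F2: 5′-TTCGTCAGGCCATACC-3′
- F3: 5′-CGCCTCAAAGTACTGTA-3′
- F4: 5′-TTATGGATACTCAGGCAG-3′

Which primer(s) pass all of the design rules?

F1 (16 nt, A=3 T=2 G=4 C=7): 3' end CCG has 3 G/C ✓; length 16 ✓; Tm = 2·5 + 4·11 = 54°C ✓ — passes.
F2 (16 nt, A=3 T=4 G=3 C=6): 3' end ACC has 2 G/C ✓; length 16 ✓; Tm = 2·7 + 4·9 = 50°C ✓ — passes.
F3 (17 nt, A=5 T=4 G=3 C=5): 3' end GTA has 1 G/C ✓; length 17 ✓; Tm = 2·9 + 4·8 = 50°C ✓ — passes.
F4 (18 nt, A=5 T=5 G=5 C=3): 3' end CAG has 2 G/C ✓; length 18 ✓; Tm = 2·10 + 4·8 = 52°C ✓ — passes.

F1, F2, F3 and F4.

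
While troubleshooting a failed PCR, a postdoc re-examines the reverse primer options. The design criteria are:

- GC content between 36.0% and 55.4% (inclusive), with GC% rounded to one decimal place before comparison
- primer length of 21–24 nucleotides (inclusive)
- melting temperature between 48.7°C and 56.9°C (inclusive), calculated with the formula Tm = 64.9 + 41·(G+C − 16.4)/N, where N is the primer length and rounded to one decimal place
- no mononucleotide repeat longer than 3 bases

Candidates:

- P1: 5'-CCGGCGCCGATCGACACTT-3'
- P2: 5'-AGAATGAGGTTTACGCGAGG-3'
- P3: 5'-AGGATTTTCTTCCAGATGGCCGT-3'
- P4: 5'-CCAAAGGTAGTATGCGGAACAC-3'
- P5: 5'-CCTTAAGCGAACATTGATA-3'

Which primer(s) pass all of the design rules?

P4 only.

P1 (19 nt, A=3 T=3 G=5 C=8): GC 13/19 = 68.4%, outside 36.0–55.4% ✗; length 19, outside 21–24 ✗; Tm = 64.9 + 41·(13 − 16.4)/19 = 57.6°C, outside 48.7–56.9°C ✗; longest run = 2 ✓ — fails.
P2 (20 nt, A=6 T=4 G=8 C=2): GC 10/20 = 50.0% ✓; length 20, outside 21–24 ✗; Tm = 64.9 + 41·(10 − 16.4)/20 = 51.8°C ✓; longest run = 3 ✓ — fails.
P3 (23 nt, A=4 T=8 G=6 C=5): GC 11/23 = 47.8% ✓; length 23 ✓; Tm = 64.9 + 41·(11 − 16.4)/23 = 55.3°C ✓; longest run = 4, exceeds 3 ✗ — fails.
P4 (22 nt, A=8 T=3 G=6 C=5): GC 11/22 = 50.0% ✓; length 22 ✓; Tm = 64.9 + 41·(11 − 16.4)/22 = 54.8°C ✓; longest run = 3 ✓ — passes.
P5 (19 nt, A=7 T=5 G=3 C=4): GC 7/19 = 36.8% ✓; length 19, outside 21–24 ✗; Tm = 64.9 + 41·(7 − 16.4)/19 = 44.6°C, outside 48.7–56.9°C ✗; longest run = 2 ✓ — fails.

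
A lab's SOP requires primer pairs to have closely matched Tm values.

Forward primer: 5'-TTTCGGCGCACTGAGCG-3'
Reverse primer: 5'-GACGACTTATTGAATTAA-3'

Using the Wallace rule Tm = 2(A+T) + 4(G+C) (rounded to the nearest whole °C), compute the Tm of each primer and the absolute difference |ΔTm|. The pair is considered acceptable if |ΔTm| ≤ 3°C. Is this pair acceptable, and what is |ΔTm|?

|ΔTm| = 10°C; the pair is not acceptable.

Forward: A=2 T=4 G=6 C=5 → Tm = 2·6 + 4·11 = 56°C.
Reverse: A=7 T=6 G=3 C=2 → Tm = 2·13 + 4·5 = 46°C.
|ΔTm| = |56 − 46| = 10°C, > 3°C.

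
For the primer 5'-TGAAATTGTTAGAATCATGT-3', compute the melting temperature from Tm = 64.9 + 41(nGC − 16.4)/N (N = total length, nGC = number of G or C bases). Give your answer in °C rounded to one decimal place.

Base counts: A=7, T=8, G=4, C=1; G+C = 5, N = 20.
Tm = 64.9 + 41·(5 − 16.4)/20 = 64.9 + -467.40/20 = 41.5°C.

41.5°C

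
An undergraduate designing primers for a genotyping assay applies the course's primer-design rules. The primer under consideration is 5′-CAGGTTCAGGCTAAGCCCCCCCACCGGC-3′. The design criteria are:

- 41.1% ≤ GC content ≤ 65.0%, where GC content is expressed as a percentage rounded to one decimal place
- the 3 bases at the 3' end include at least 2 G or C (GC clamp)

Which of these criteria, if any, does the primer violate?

Fails: GC content.

Base counts: A=5, T=3, G=7, C=13 (length 28).
GC content: GC 20/28 = 71.4%, outside 41.1–65.0% ✗
GC clamp: 3' end GGC has 3 G/C ✓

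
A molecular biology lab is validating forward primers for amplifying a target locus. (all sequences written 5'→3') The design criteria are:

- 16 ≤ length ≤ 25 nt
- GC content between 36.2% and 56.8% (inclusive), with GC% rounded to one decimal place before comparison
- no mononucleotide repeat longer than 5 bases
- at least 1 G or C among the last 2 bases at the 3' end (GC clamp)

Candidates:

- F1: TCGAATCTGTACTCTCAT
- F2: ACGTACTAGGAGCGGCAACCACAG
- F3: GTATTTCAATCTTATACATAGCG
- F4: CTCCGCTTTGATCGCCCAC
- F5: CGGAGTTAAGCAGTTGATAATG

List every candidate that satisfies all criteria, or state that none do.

F5 only.

F1 (18 nt, A=4 T=7 G=2 C=5): length 18 ✓; GC 7/18 = 38.9% ✓; longest run = 2 ✓; 3' end AT has 0 G/C, need ≥1 ✗ — fails.
F2 (24 nt, A=8 T=2 G=7 C=7): length 24 ✓; GC 14/24 = 58.3%, outside 36.2–56.8% ✗; longest run = 2 ✓; 3' end AG has 1 G/C ✓ — fails.
F3 (23 nt, A=7 T=9 G=3 C=4): length 23 ✓; GC 7/23 = 30.4%, outside 36.2–56.8% ✗; longest run = 3 ✓; 3' end CG has 2 G/C ✓ — fails.
F4 (19 nt, A=2 T=5 G=3 C=9): length 19 ✓; GC 12/19 = 63.2%, outside 36.2–56.8% ✗; longest run = 3 ✓; 3' end AC has 1 G/C ✓ — fails.
F5 (22 nt, A=7 T=6 G=7 C=2): length 22 ✓; GC 9/22 = 40.9% ✓; longest run = 2 ✓; 3' end TG has 1 G/C ✓ — passes.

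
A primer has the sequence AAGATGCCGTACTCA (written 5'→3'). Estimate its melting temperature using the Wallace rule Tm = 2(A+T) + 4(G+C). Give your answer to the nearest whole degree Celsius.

44°C

Base counts: A=5, T=3, G=3, C=4 (length 15).
Tm = 2·(5+3) + 4·(3+4) = 2·8 + 4·7 = 16 + 28 = 44°C.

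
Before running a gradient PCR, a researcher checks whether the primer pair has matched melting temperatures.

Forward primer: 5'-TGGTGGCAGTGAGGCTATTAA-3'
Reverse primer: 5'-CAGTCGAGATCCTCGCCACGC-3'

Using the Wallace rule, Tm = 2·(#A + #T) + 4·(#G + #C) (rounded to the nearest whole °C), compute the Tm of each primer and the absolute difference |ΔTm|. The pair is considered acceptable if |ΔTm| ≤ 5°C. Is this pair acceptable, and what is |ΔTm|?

Forward: A=5 T=6 G=8 C=2 → Tm = 2·11 + 4·10 = 62°C.
Reverse: A=4 T=3 G=5 C=9 → Tm = 2·7 + 4·14 = 70°C.
|ΔTm| = |62 − 70| = 8°C, > 5°C.

|ΔTm| = 8°C; the pair is not acceptable.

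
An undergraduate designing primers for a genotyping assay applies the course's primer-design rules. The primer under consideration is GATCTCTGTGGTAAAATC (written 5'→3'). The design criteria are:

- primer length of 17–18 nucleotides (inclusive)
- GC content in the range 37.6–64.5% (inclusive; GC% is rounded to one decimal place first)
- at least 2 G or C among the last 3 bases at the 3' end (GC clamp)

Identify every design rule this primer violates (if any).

Fails: GC clamp.

Base counts: A=5, T=6, G=4, C=3 (length 18).
length: length 18 ✓
GC content: GC 7/18 = 38.9% ✓
GC clamp: 3' end ATC has 1 G/C, need ≥2 ✗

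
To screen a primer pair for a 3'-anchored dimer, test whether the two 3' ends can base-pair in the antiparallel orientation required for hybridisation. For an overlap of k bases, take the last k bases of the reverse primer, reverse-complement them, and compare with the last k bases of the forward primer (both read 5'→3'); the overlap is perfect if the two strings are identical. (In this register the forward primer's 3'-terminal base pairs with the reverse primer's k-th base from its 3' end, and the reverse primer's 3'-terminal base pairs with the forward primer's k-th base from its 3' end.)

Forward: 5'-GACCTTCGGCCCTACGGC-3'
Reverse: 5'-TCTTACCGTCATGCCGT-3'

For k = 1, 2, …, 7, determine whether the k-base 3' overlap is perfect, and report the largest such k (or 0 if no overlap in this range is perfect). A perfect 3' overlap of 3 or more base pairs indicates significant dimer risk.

Longest perfect overlap: 5 complementary base pairs; significant dimer risk (threshold 3).

Last 7 bases (5'→3') — forward …CTACGGC, reverse …ATGCCGT.
Reverse complement of the reverse primer's last 7 bases: ACGGCAT; its first k bases are the reverse complement of the reverse primer's last k bases, so a perfect k-base overlap needs the forward primer's last k bases to equal them.
Comparing (forward last k vs required): k=1: C vs A ✗; k=2: GC vs AC ✗; k=3: GGC vs ACG ✗; k=4: CGGC vs ACGG ✗; k=5: ACGGC vs ACGGC ✓; k=6: TACGGC vs ACGGCA ✗; k=7: CTACGGC vs ACGGCAT ✗.
Only k = 5 is perfect, so the longest perfect 3' overlap is 5.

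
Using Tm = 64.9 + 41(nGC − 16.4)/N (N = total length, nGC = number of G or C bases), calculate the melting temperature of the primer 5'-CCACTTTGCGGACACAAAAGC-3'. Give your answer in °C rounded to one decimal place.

Base counts: A=7, T=3, G=4, C=7; G+C = 11, N = 21.
Tm = 64.9 + 41·(11 − 16.4)/21 = 64.9 + -221.40/21 = 54.4°C.

54.4°C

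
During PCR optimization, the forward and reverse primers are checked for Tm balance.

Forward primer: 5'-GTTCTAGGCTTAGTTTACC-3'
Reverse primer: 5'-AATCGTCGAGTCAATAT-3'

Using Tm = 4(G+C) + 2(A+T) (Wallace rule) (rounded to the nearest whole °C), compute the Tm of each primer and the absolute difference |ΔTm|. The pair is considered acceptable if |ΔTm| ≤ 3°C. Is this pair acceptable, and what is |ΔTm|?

Forward: A=3 T=8 G=4 C=4 → Tm = 2·11 + 4·8 = 54°C.
Reverse: A=6 T=5 G=3 C=3 → Tm = 2·11 + 4·6 = 46°C.
|ΔTm| = |54 − 46| = 8°C, > 3°C.

|ΔTm| = 8°C; the pair is not acceptable.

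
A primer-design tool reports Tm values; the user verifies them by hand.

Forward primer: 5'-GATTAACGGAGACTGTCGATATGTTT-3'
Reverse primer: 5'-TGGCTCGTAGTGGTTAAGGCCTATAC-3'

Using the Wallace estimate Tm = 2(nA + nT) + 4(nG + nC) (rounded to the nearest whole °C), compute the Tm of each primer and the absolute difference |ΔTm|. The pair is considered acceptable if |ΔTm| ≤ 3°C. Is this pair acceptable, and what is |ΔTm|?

|ΔTm| = 6°C; the pair is not acceptable.

Forward: A=7 T=9 G=7 C=3 → Tm = 2·16 + 4·10 = 72°C.
Reverse: A=5 T=8 G=8 C=5 → Tm = 2·13 + 4·13 = 78°C.
|ΔTm| = |72 − 78| = 6°C, > 3°C.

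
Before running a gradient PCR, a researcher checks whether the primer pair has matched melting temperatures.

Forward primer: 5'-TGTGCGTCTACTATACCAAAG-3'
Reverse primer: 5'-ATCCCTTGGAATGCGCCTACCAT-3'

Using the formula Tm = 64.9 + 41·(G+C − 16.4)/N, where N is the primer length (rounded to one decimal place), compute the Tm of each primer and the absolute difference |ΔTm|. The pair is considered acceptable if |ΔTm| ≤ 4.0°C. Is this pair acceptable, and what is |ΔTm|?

Forward: G+C = 9, N = 21 → Tm = 64.9 + 41·(9 − 16.4)/21 = 50.5°C.
Reverse: G+C = 12, N = 23 → Tm = 64.9 + 41·(12 − 16.4)/23 = 57.1°C.
|ΔTm| = |50.5 − 57.1| = 6.6°C, > 4.0°C.

|ΔTm| = 6.6°C; the pair is not acceptable.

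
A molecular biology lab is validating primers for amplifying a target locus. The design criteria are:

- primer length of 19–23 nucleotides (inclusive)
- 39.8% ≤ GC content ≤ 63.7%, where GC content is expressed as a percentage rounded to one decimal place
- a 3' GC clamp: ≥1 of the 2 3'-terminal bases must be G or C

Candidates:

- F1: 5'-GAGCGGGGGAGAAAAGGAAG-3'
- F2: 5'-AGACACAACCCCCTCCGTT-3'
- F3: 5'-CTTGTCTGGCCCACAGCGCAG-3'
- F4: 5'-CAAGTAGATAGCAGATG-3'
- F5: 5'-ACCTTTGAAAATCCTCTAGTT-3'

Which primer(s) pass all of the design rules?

F1 only.

F1 (20 nt, A=8 T=0 G=11 C=1): length 20 ✓; GC 12/20 = 60.0% ✓; 3' end AG has 1 G/C ✓ — passes.
F2 (19 nt, A=5 T=3 G=2 C=9): length 19 ✓; GC 11/19 = 57.9% ✓; 3' end TT has 0 G/C, need ≥1 ✗ — fails.
F3 (21 nt, A=3 T=4 G=6 C=8): length 21 ✓; GC 14/21 = 66.7%, outside 39.8–63.7% ✗; 3' end AG has 1 G/C ✓ — fails.
F4 (17 nt, A=7 T=3 G=5 C=2): length 17, outside 19–23 ✗; GC 7/17 = 41.2% ✓; 3' end TG has 1 G/C ✓ — fails.
F5 (21 nt, A=6 T=8 G=2 C=5): length 21 ✓; GC 7/21 = 33.3%, outside 39.8–63.7% ✗; 3' end TT has 0 G/C, need ≥1 ✗ — fails.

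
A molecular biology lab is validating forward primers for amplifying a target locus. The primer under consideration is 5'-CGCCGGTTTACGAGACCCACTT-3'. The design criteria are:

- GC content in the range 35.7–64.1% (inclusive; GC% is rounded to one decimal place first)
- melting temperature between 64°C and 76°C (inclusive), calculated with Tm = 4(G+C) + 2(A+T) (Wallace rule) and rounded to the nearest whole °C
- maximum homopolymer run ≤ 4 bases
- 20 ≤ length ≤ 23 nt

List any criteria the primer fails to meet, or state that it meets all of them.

Meets all criteria.

Base counts: A=4, T=5, G=5, C=8 (length 22).
GC content: GC 13/22 = 59.1% ✓
Tm: Tm = 2·9 + 4·13 = 70°C ✓
homopolymer run: longest run = 3 ✓
length: length 22 ✓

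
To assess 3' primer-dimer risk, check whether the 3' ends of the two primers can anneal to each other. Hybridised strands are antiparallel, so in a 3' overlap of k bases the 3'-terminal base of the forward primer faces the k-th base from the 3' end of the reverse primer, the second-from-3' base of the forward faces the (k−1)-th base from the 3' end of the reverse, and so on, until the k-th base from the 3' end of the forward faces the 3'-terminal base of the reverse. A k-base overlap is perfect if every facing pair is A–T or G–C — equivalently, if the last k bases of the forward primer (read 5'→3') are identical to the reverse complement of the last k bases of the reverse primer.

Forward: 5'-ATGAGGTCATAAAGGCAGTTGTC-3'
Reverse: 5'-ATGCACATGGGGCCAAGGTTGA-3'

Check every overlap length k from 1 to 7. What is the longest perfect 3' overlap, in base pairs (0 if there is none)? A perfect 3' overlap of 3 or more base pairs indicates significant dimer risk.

Longest perfect overlap: 2 complementary base pairs; below the dimer-risk threshold (threshold 3).

Last 7 bases (5'→3') — forward …AGTTGTC, reverse …AGGTTGA.
Reverse complement of the reverse primer's last 7 bases: TCAACCT; its first k bases are the reverse complement of the reverse primer's last k bases, so a perfect k-base overlap needs the forward primer's last k bases to equal them.
Comparing (forward last k vs required): k=1: C vs T ✗; k=2: TC vs TC ✓; k=3: GTC vs TCA ✗; k=4: TGTC vs TCAA ✗; k=5: TTGTC vs TCAAC ✗; k=6: GTTGTC vs TCAACC ✗; k=7: AGTTGTC vs TCAACCT ✗.
Only k = 2 is perfect, so the longest perfect 3' overlap is 2.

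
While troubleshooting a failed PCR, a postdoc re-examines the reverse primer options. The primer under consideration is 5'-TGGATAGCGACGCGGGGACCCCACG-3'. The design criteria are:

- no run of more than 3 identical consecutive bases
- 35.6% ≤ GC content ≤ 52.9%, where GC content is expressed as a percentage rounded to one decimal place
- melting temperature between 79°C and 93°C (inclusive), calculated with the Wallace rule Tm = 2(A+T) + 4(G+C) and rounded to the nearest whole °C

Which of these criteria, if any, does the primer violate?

Base counts: A=5, T=2, G=10, C=8 (length 25).
homopolymer run: longest run = 4, exceeds 3 ✗
GC content: GC 18/25 = 72.0%, outside 35.6–52.9% ✗
Tm: Tm = 2·7 + 4·18 = 86°C ✓

Fails: homopolymer run, GC content.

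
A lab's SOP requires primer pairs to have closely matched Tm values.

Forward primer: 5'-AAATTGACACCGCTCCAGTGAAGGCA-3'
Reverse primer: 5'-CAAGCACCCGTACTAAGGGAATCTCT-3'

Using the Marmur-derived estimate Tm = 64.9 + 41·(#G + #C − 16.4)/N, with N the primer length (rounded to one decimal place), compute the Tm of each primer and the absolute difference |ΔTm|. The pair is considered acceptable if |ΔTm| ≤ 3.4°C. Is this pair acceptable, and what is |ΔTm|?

|ΔTm| = 0.0°C; the pair is acceptable.

Forward: G+C = 13, N = 26 → Tm = 64.9 + 41·(13 − 16.4)/26 = 59.5°C.
Reverse: G+C = 13, N = 26 → Tm = 64.9 + 41·(13 − 16.4)/26 = 59.5°C.
|ΔTm| = |59.5 − 59.5| = 0.0°C, ≤ 3.4°C.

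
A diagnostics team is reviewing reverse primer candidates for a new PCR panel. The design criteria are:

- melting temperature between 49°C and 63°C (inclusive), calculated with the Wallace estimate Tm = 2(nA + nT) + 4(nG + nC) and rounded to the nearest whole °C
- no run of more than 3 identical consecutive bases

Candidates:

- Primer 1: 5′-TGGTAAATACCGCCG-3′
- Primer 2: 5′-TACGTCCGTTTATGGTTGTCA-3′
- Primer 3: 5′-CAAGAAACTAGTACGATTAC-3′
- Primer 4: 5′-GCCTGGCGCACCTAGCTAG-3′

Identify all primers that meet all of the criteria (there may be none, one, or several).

Primer 1 (15 nt, A=4 T=3 G=4 C=4): Tm = 2·7 + 4·8 = 46°C, outside 49–63°C ✗; longest run = 3 ✓ — fails.
Primer 2 (21 nt, A=3 T=9 G=5 C=4): Tm = 2·12 + 4·9 = 60°C ✓; longest run = 3 ✓ — passes.
Primer 3 (20 nt, A=9 T=4 G=3 C=4): Tm = 2·13 + 4·7 = 54°C ✓; longest run = 3 ✓ — passes.
Primer 4 (19 nt, A=3 T=3 G=6 C=7): Tm = 2·6 + 4·13 = 64°C, outside 49–63°C ✗; longest run = 2 ✓ — fails.

Primer 2 and Primer 3.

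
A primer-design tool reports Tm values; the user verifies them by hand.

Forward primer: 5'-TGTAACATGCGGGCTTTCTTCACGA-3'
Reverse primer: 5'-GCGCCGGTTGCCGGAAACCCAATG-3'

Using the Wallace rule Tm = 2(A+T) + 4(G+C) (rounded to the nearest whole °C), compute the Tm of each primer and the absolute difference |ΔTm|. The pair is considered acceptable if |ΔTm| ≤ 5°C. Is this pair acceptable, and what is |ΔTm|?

Forward: A=5 T=8 G=6 C=6 → Tm = 2·13 + 4·12 = 74°C.
Reverse: A=5 T=3 G=8 C=8 → Tm = 2·8 + 4·16 = 80°C.
|ΔTm| = |74 − 80| = 6°C, > 5°C.

|ΔTm| = 6°C; the pair is not acceptable.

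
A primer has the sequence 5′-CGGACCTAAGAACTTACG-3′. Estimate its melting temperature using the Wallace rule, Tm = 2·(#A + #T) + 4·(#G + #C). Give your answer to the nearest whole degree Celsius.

54°C

Base counts: A=6, T=3, G=4, C=5 (length 18).
Tm = 2·(6+3) + 4·(4+5) = 2·9 + 4·9 = 18 + 36 = 54°C.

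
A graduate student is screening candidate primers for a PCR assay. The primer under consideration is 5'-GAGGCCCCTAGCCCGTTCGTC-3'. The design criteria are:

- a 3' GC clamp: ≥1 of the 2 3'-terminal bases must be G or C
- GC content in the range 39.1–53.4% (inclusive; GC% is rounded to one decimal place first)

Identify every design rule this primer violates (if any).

Base counts: A=2, T=4, G=6, C=9 (length 21).
GC clamp: 3' end TC has 1 G/C ✓
GC content: GC 15/21 = 71.4%, outside 39.1–53.4% ✗

Fails: GC content.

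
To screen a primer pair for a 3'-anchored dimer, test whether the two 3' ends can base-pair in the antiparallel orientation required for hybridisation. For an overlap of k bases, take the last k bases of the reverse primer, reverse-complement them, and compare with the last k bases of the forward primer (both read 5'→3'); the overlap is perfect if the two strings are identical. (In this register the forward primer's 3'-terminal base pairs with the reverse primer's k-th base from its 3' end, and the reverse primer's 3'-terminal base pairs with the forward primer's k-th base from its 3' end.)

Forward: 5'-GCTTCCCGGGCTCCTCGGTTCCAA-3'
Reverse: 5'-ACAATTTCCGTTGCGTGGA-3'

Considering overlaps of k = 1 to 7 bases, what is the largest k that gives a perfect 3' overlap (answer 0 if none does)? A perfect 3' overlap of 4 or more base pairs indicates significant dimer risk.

Last 7 bases (5'→3') — forward …GTTCCAA, reverse …GCGTGGA.
Reverse complement of the reverse primer's last 7 bases: TCCACGC; its first k bases are the reverse complement of the reverse primer's last k bases, so a perfect k-base overlap needs the forward primer's last k bases to equal them.
Comparing (forward last k vs required): k=1: A vs T ✗; k=2: AA vs TC ✗; k=3: CAA vs TCC ✗; k=4: CCAA vs TCCA ✗; k=5: TCCAA vs TCCAC ✗; k=6: TTCCAA vs TCCACG ✗; k=7: GTTCCAA vs TCCACGC ✗.
No overlap length from 1 to 7 is perfect, so the longest perfect 3' overlap is 0.

Longest perfect overlap: 0 complementary base pairs; below the dimer-risk threshold (threshold 4).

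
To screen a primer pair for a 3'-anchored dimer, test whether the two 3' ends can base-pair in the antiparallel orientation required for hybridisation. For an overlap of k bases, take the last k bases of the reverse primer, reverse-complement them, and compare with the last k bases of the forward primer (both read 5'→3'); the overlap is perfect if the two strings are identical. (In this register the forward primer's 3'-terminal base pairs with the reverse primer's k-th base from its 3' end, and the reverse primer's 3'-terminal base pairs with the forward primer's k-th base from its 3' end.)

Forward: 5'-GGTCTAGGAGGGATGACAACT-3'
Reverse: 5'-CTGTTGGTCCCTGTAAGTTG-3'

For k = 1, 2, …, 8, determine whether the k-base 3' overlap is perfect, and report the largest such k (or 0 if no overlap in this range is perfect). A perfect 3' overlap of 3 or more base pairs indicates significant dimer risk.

Longest perfect overlap: 5 complementary base pairs; significant dimer risk (threshold 3).

Last 8 bases (5'→3') — forward …TGACAACT, reverse …GTAAGTTG.
Reverse complement of the reverse primer's last 8 bases: CAACTTAC; its first k bases are the reverse complement of the reverse primer's last k bases, so a perfect k-base overlap needs the forward primer's last k bases to equal them.
Comparing (forward last k vs required): k=1: T vs C ✗; k=2: CT vs CA ✗; k=3: ACT vs CAA ✗; k=4: AACT vs CAAC ✗; k=5: CAACT vs CAACT ✓; k=6: ACAACT vs CAACTT ✗; k=7: GACAACT vs CAACTTA ✗; k=8: TGACAACT vs CAACTTAC ✗.
Only k = 5 is perfect, so the longest perfect 3' overlap is 5.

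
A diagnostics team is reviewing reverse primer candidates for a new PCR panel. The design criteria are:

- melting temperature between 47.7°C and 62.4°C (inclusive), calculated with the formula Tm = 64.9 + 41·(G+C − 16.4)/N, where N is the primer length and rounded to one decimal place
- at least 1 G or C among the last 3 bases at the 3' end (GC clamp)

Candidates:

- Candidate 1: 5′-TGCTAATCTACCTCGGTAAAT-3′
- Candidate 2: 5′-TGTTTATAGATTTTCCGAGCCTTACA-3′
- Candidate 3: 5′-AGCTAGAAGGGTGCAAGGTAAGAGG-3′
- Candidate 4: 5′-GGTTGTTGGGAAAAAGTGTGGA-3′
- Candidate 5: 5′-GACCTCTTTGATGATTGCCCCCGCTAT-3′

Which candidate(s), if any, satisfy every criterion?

Candidate 1 (21 nt, A=6 T=7 G=3 C=5): Tm = 64.9 + 41·(8 − 16.4)/21 = 48.5°C ✓; 3' end AAT has 0 G/C, need ≥1 ✗ — fails.
Candidate 2 (26 nt, A=6 T=11 G=4 C=5): Tm = 64.9 + 41·(9 − 16.4)/26 = 53.2°C ✓; 3' end ACA has 1 G/C ✓ — passes.
Candidate 3 (25 nt, A=9 T=3 G=11 C=2): Tm = 64.9 + 41·(13 − 16.4)/25 = 59.3°C ✓; 3' end AGG has 2 G/C ✓ — passes.
Candidate 4 (22 nt, A=6 T=6 G=10 C=0): Tm = 64.9 + 41·(10 − 16.4)/22 = 53.0°C ✓; 3' end GGA has 2 G/C ✓ — passes.
Candidate 5 (27 nt, A=4 T=9 G=5 C=9): Tm = 64.9 + 41·(14 − 16.4)/27 = 61.3°C ✓; 3' end TAT has 0 G/C, need ≥1 ✗ — fails.

Candidate 2, Candidate 3 and Candidate 4.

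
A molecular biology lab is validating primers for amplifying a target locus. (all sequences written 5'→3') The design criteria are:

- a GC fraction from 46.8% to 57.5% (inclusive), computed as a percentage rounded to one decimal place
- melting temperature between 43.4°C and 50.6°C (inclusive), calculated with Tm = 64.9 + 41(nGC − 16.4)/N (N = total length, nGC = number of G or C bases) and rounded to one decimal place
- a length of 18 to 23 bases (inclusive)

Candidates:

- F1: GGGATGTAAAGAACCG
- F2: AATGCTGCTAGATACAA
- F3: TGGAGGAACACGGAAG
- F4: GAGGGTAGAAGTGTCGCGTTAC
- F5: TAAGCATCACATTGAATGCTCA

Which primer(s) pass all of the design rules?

None of the candidates satisfy all criteria.

F1 (16 nt, A=6 T=2 G=6 C=2): GC 8/16 = 50.0% ✓; Tm = 64.9 + 41·(8 − 16.4)/16 = 43.4°C ✓; length 16, outside 18–23 ✗ — fails.
F2 (17 nt, A=7 T=4 G=3 C=3): GC 6/17 = 35.3%, outside 46.8–57.5% ✗; Tm = 64.9 + 41·(6 − 16.4)/17 = 39.8°C, outside 43.4–50.6°C ✗; length 17, outside 18–23 ✗ — fails.
F3 (16 nt, A=6 T=1 G=7 C=2): GC 9/16 = 56.3% ✓; Tm = 64.9 + 41·(9 − 16.4)/16 = 45.9°C ✓; length 16, outside 18–23 ✗ — fails.
F4 (22 nt, A=5 T=5 G=9 C=3): GC 12/22 = 54.5% ✓; Tm = 64.9 + 41·(12 − 16.4)/22 = 56.7°C, outside 43.4–50.6°C ✗; length 22 ✓ — fails.
F5 (22 nt, A=8 T=6 G=3 C=5): GC 8/22 = 36.4%, outside 46.8–57.5% ✗; Tm = 64.9 + 41·(8 − 16.4)/22 = 49.2°C ✓; length 22 ✓ — fails.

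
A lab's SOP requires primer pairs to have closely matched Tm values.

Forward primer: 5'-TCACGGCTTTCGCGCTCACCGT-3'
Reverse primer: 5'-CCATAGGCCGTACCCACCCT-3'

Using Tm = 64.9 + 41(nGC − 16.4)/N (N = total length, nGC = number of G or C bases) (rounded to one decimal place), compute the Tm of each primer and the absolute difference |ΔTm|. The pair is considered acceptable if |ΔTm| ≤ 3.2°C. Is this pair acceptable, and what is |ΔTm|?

Forward: G+C = 14, N = 22 → Tm = 64.9 + 41·(14 − 16.4)/22 = 60.4°C.
Reverse: G+C = 13, N = 20 → Tm = 64.9 + 41·(13 − 16.4)/20 = 57.9°C.
|ΔTm| = |60.4 − 57.9| = 2.5°C, ≤ 3.2°C.

|ΔTm| = 2.5°C; the pair is acceptable.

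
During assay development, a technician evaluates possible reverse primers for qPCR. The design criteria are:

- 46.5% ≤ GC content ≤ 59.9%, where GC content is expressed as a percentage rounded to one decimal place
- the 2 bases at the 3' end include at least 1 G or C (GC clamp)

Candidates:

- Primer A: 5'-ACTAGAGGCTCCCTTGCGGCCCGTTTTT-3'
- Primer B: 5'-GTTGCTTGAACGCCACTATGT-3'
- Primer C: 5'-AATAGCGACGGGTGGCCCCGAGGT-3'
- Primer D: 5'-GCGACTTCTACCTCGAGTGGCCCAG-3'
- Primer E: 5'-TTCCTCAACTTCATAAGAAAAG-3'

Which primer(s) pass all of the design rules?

Primer B only.

Primer A (28 nt, A=3 T=9 G=7 C=9): GC 16/28 = 57.1% ✓; 3' end TT has 0 G/C, need ≥1 ✗ — fails.
Primer B (21 nt, A=4 T=7 G=5 C=5): GC 10/21 = 47.6% ✓; 3' end GT has 1 G/C ✓ — passes.
Primer C (24 nt, A=5 T=3 G=10 C=6): GC 16/24 = 66.7%, outside 46.5–59.9% ✗; 3' end GT has 1 G/C ✓ — fails.
Primer D (25 nt, A=4 T=5 G=7 C=9): GC 16/25 = 64.0%, outside 46.5–59.9% ✗; 3' end AG has 1 G/C ✓ — fails.
Primer E (22 nt, A=9 T=6 G=2 C=5): GC 7/22 = 31.8%, outside 46.5–59.9% ✗; 3' end AG has 1 G/C ✓ — fails.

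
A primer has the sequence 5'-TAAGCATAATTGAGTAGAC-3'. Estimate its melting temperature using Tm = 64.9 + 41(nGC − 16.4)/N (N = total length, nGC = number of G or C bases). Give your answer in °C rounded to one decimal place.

42.5°C

Base counts: A=8, T=5, G=4, C=2; G+C = 6, N = 19.
Tm = 64.9 + 41·(6 − 16.4)/19 = 64.9 + -426.40/19 = 42.5°C.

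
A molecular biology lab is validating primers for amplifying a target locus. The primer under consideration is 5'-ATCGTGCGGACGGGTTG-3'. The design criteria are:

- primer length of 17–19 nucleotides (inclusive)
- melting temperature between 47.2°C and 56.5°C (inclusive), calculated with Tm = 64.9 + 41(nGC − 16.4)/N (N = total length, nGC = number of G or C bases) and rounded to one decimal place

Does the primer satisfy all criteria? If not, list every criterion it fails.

Meets all criteria.

Base counts: A=2, T=4, G=8, C=3 (length 17).
length: length 17 ✓
Tm: Tm = 64.9 + 41·(11 − 16.4)/17 = 51.9°C ✓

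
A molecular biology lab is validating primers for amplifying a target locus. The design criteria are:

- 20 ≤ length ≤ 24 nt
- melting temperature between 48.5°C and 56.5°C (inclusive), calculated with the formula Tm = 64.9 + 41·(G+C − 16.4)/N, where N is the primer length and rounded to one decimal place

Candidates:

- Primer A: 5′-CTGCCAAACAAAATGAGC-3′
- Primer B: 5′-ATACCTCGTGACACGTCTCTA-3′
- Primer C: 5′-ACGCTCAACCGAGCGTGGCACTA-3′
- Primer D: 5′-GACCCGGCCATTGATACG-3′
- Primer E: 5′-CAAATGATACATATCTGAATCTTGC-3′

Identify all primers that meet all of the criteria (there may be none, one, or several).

Primer B only.

Primer A (18 nt, A=8 T=2 G=3 C=5): length 18, outside 20–24 ✗; Tm = 64.9 + 41·(8 − 16.4)/18 = 45.8°C, outside 48.5–56.5°C ✗ — fails.
Primer B (21 nt, A=5 T=6 G=3 C=7): length 21 ✓; Tm = 64.9 + 41·(10 − 16.4)/21 = 52.4°C ✓ — passes.
Primer C (23 nt, A=6 T=3 G=6 C=8): length 23 ✓; Tm = 64.9 + 41·(14 − 16.4)/23 = 60.6°C, outside 48.5–56.5°C ✗ — fails.
Primer D (18 nt, A=4 T=3 G=5 C=6): length 18, outside 20–24 ✗; Tm = 64.9 + 41·(11 − 16.4)/18 = 52.6°C ✓ — fails.
Primer E (25 nt, A=9 T=8 G=3 C=5): length 25, outside 20–24 ✗; Tm = 64.9 + 41·(8 − 16.4)/25 = 51.1°C ✓ — fails.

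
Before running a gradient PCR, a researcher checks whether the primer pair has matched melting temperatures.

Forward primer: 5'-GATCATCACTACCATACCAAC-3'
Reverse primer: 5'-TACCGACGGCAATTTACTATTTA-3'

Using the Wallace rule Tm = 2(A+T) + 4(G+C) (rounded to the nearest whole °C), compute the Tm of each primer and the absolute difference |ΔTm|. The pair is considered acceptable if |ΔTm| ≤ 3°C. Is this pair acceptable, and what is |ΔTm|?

Forward: A=8 T=4 G=1 C=8 → Tm = 2·12 + 4·9 = 60°C.
Reverse: A=7 T=8 G=3 C=5 → Tm = 2·15 + 4·8 = 62°C.
|ΔTm| = |60 − 62| = 2°C, ≤ 3°C.

|ΔTm| = 2°C; the pair is acceptable.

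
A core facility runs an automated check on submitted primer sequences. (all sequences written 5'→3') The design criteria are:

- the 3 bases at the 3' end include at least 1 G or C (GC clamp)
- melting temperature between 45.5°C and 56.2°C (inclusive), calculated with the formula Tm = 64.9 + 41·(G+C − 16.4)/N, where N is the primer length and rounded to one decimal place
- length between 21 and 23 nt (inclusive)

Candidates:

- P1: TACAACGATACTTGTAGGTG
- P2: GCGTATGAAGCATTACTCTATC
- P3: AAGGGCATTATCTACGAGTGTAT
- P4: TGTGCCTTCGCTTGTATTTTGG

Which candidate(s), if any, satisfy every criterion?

P2 and P4.

P1 (20 nt, A=6 T=6 G=5 C=3): 3' end GTG has 2 G/C ✓; Tm = 64.9 + 41·(8 − 16.4)/20 = 47.7°C ✓; length 20, outside 21–23 ✗ — fails.
P2 (22 nt, A=6 T=7 G=4 C=5): 3' end ATC has 1 G/C ✓; Tm = 64.9 + 41·(9 − 16.4)/22 = 51.1°C ✓; length 22 ✓ — passes.
P3 (23 nt, A=7 T=7 G=6 C=3): 3' end TAT has 0 G/C, need ≥1 ✗; Tm = 64.9 + 41·(9 − 16.4)/23 = 51.7°C ✓; length 23 ✓ — fails.
P4 (22 nt, A=1 T=11 G=6 C=4): 3' end TGG has 2 G/C ✓; Tm = 64.9 + 41·(10 − 16.4)/22 = 53.0°C ✓; length 22 ✓ — passes.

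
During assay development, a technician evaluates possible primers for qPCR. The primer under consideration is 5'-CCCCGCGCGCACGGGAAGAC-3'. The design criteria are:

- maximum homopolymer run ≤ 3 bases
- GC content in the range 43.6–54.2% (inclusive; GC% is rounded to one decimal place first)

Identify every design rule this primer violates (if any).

Fails: homopolymer run, GC content.

Base counts: A=4, T=0, G=7, C=9 (length 20).
homopolymer run: longest run = 4, exceeds 3 ✗
GC content: GC 16/20 = 80.0%, outside 43.6–54.2% ✗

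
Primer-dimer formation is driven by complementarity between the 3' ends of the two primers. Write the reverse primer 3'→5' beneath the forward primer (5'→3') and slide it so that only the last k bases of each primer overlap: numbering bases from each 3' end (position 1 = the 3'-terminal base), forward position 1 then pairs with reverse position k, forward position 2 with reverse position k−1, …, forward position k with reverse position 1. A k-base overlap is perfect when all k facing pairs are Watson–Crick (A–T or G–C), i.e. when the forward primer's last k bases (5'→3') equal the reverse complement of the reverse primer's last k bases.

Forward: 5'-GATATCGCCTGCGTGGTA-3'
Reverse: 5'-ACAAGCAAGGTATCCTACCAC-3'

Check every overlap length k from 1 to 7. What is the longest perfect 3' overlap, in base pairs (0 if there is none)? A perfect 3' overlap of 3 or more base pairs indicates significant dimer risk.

Longest perfect overlap: 6 complementary base pairs; significant dimer risk (threshold 3).

Last 7 bases (5'→3') — forward …CGTGGTA, reverse …CTACCAC.
Reverse complement of the reverse primer's last 7 bases: GTGGTAG; its first k bases are the reverse complement of the reverse primer's last k bases, so a perfect k-base overlap needs the forward primer's last k bases to equal them.
Comparing (forward last k vs required): k=1: A vs G ✗; k=2: TA vs GT ✗; k=3: GTA vs GTG ✗; k=4: GGTA vs GTGG ✗; k=5: TGGTA vs GTGGT ✗; k=6: GTGGTA vs GTGGTA ✓; k=7: CGTGGTA vs GTGGTAG ✗.
Only k = 6 is perfect, so the longest perfect 3' overlap is 6.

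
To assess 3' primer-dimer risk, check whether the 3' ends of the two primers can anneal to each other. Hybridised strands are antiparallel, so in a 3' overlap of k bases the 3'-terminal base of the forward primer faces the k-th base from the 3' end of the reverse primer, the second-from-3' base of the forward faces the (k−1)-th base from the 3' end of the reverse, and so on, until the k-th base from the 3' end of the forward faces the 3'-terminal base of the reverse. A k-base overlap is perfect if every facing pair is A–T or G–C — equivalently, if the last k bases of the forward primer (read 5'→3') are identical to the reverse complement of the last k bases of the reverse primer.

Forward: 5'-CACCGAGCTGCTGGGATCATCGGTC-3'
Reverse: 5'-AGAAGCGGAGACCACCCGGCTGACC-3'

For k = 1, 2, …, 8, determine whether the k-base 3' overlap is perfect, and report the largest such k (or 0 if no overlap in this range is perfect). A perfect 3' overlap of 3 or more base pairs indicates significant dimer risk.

Last 8 bases (5'→3') — forward …CATCGGTC, reverse …GGCTGACC.
Reverse complement of the reverse primer's last 8 bases: GGTCAGCC; its first k bases are the reverse complement of the reverse primer's last k bases, so a perfect k-base overlap needs the forward primer's last k bases to equal them.
Comparing (forward last k vs required): k=1: C vs G ✗; k=2: TC vs GG ✗; k=3: GTC vs GGT ✗; k=4: GGTC vs GGTC ✓; k=5: CGGTC vs GGTCA ✗; k=6: TCGGTC vs GGTCAG ✗; k=7: ATCGGTC vs GGTCAGC ✗; k=8: CATCGGTC vs GGTCAGCC ✗.
Only k = 4 is perfect, so the longest perfect 3' overlap is 4.

Longest perfect overlap: 4 complementary base pairs; significant dimer risk (threshold 3).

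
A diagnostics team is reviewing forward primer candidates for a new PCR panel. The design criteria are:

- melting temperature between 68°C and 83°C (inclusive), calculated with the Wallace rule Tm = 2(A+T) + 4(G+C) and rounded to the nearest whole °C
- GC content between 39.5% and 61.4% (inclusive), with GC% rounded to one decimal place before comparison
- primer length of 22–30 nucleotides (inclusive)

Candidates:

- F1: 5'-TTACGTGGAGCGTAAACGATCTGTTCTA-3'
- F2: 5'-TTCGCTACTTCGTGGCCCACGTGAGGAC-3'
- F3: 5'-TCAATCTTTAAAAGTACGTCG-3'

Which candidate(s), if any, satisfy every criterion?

F1 (28 nt, A=7 T=9 G=7 C=5): Tm = 2·16 + 4·12 = 80°C ✓; GC 12/28 = 42.9% ✓; length 28 ✓ — passes.
F2 (28 nt, A=4 T=7 G=8 C=9): Tm = 2·11 + 4·17 = 90°C, outside 68–83°C ✗; GC 17/28 = 60.7% ✓; length 28 ✓ — fails.
F3 (21 nt, A=7 T=7 G=3 C=4): Tm = 2·14 + 4·7 = 56°C, outside 68–83°C ✗; GC 7/21 = 33.3%, outside 39.5–61.4% ✗; length 21, outside 22–30 ✗ — fails.

F1 only.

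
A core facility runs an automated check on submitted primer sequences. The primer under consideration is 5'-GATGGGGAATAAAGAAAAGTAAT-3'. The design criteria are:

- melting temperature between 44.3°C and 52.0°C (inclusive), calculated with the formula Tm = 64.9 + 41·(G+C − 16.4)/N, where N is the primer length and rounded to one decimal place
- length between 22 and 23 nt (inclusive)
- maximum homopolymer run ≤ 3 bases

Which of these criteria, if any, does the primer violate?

Base counts: A=12, T=4, G=7, C=0 (length 23).
Tm: Tm = 64.9 + 41·(7 − 16.4)/23 = 48.1°C ✓
length: length 23 ✓
homopolymer run: longest run = 4, exceeds 3 ✗

Fails: homopolymer run.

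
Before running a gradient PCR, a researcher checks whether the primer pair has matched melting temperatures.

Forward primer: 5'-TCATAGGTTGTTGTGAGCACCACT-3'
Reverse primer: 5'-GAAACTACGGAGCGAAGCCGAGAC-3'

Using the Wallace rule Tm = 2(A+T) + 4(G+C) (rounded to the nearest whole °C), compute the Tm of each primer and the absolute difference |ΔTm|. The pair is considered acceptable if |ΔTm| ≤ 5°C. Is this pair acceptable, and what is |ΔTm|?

|ΔTm| = 6°C; the pair is not acceptable.

Forward: A=5 T=8 G=6 C=5 → Tm = 2·13 + 4·11 = 70°C.
Reverse: A=9 T=1 G=8 C=6 → Tm = 2·10 + 4·14 = 76°C.
|ΔTm| = |70 − 76| = 6°C, > 5°C.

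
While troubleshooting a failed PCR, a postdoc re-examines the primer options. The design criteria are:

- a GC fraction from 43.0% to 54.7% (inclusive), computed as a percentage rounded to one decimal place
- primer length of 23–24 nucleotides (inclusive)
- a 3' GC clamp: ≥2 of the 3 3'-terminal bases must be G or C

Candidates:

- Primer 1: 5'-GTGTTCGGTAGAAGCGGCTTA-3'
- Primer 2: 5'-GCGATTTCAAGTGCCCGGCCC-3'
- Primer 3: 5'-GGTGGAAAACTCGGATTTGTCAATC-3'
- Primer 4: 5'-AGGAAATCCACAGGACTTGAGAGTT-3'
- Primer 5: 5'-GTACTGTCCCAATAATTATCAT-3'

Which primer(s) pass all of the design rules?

None of the candidates satisfy all criteria.

Primer 1 (21 nt, A=4 T=6 G=8 C=3): GC 11/21 = 52.4% ✓; length 21, outside 23–24 ✗; 3' end TTA has 0 G/C, need ≥2 ✗ — fails.
Primer 2 (21 nt, A=3 T=4 G=6 C=8): GC 14/21 = 66.7%, outside 43.0–54.7% ✗; length 21, outside 23–24 ✗; 3' end CCC has 3 G/C ✓ — fails.
Primer 3 (25 nt, A=7 T=7 G=7 C=4): GC 11/25 = 44.0% ✓; length 25, outside 23–24 ✗; 3' end ATC has 1 G/C, need ≥2 ✗ — fails.
Primer 4 (25 nt, A=9 T=5 G=7 C=4): GC 11/25 = 44.0% ✓; length 25, outside 23–24 ✗; 3' end GTT has 1 G/C, need ≥2 ✗ — fails.
Primer 5 (22 nt, A=7 T=8 G=2 C=5): GC 7/22 = 31.8%, outside 43.0–54.7% ✗; length 22, outside 23–24 ✗; 3' end CAT has 1 G/C, need ≥2 ✗ — fails.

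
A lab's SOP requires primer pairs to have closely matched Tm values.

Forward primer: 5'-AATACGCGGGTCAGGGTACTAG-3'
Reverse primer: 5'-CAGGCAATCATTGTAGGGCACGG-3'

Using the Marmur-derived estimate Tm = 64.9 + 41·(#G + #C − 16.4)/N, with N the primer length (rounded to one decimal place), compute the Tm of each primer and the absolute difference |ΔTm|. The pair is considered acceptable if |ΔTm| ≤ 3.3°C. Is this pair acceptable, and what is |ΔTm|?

|ΔTm| = 2.1°C; the pair is acceptable.

Forward: G+C = 12, N = 22 → Tm = 64.9 + 41·(12 − 16.4)/22 = 56.7°C.
Reverse: G+C = 13, N = 23 → Tm = 64.9 + 41·(13 − 16.4)/23 = 58.8°C.
|ΔTm| = |56.7 − 58.8| = 2.1°C, ≤ 3.3°C.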